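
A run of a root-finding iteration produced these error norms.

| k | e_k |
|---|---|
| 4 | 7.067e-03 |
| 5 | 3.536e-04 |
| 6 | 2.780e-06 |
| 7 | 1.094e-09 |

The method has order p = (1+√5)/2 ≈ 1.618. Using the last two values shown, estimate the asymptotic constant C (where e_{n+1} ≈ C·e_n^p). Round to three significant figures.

C ≈ e_7 / e_6^1.618
  = 1.094e-09 / (2.780e-06)^1.618
  = 1.094e-09 / 1.02439e-09 ≈ 1.068

1.07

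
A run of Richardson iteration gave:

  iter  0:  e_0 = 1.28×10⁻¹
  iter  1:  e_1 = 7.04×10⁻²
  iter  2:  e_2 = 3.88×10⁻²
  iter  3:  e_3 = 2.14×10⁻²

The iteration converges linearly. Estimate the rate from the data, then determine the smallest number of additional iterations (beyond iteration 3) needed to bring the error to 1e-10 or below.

33

Rate ρ ≈ e_3/e_2 = 2.14×10⁻²/3.88×10⁻² = 0.5515.
After j more steps, e_{3+j} ≈ 2.14×10⁻²·ρ^j; need ρ^j ≤ 1e-10/2.14×10⁻² = 4.6729e-09.
j ≥ ln(4.6729e-09)/ln(0.5515) = -19.1815/-0.59511 = 32.232.
So 33 more iterations are needed.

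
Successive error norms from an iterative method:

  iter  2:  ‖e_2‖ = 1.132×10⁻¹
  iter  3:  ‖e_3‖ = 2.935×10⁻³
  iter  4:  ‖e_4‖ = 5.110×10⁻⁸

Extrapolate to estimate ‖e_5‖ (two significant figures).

First estimate the order: p ≈ ln(‖e_4‖/‖e_3‖) / ln(‖e_3‖/‖e_2‖) = ln(5.110×10⁻⁸/2.935×10⁻³)/ln(2.935×10⁻³/1.132×10⁻¹) = ln(1.74106e-05)/ln(0.0259276) ≈ 3.0003.
Then ‖e_5‖ ≈ ‖e_4‖·(‖e_4‖/‖e_3‖)^p = 5.110×10⁻⁸·(1.74106e-05)^3.0003 = 5.110×10⁻⁸·5.26034e-15 ≈ 2.688e-22.

2.7e-22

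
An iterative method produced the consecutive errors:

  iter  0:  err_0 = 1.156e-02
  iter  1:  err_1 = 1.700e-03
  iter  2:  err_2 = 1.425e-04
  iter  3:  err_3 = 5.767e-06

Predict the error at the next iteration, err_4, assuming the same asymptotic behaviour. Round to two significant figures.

9.1e-8

First estimate the order: p ≈ ln(err_3/err_2) / ln(err_2/err_1) = ln(5.767e-06/1.425e-04)/ln(1.425e-04/1.700e-03) = ln(0.0404702)/ln(0.0838235) ≈ 1.2937.
Then err_4 ≈ err_3·(err_3/err_2)^p = 5.767e-06·(0.0404702)^1.2937 = 5.767e-06·0.015778 ≈ 9.099e-08.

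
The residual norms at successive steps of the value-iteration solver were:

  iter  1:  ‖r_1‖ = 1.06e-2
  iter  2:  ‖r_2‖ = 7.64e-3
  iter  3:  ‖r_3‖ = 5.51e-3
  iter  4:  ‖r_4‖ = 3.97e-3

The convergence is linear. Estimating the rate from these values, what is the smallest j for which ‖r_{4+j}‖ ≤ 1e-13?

Rate ρ ≈ ‖r_4‖/‖r_3‖ = 3.97e-3/5.51e-3 = 0.7205.
After j more steps, ‖r_{4+j}‖ ≈ 3.97e-3·ρ^j; need ρ^j ≤ 1e-13/3.97e-3 = 2.51889e-11.
j ≥ ln(2.51889e-11)/ln(0.7205) = -24.4046/-0.32781 = 74.447.
So 75 more iterations are needed.

75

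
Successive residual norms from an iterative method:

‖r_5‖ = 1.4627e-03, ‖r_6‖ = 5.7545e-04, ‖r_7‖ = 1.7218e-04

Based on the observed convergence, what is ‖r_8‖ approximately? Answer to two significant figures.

3.6e-5

First estimate the order: p ≈ ln(‖r_7‖/‖r_6‖) / ln(‖r_6‖/‖r_5‖) = ln(1.7218e-04/5.7545e-04)/ln(5.7545e-04/1.4627e-03) = ln(0.299209)/ln(0.393416) ≈ 1.2934.
Then ‖r_8‖ ≈ ‖r_7‖·(‖r_7‖/‖r_6‖)^p = 1.7218e-04·(0.299209)^1.2934 = 1.7218e-04·0.210003 ≈ 3.616e-05.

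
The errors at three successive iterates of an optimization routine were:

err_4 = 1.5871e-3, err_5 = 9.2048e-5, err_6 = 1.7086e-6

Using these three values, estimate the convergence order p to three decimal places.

p ≈ ln(err_6/err_5) / ln(err_5/err_4)
  = ln(1.7086e-6/9.2048e-5) / ln(9.2048e-5/1.5871e-3)
  = ln(0.0185621) / ln(0.0579976)
  = -3.986633 / -2.847354 ≈ 1.400118

1.400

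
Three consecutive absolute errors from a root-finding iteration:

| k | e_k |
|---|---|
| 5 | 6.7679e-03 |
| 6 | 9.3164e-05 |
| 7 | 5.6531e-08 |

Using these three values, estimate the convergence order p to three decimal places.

p ≈ ln(e_7/e_6) / ln(e_6/e_5)
  = ln(5.6531e-08/9.3164e-05) / ln(9.3164e-05/6.7679e-03)
  = ln(0.00060679) / ln(0.0137656)
  = -7.407328 / -4.285583 ≈ 1.728429

1.728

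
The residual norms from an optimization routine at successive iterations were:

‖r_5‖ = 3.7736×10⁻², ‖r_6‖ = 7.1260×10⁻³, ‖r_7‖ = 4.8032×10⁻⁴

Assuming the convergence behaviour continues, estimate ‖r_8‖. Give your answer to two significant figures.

First estimate the order: p ≈ ln(‖r_7‖/‖r_6‖) / ln(‖r_6‖/‖r_5‖) = ln(4.8032×10⁻⁴/7.1260×10⁻³)/ln(7.1260×10⁻³/3.7736×10⁻²) = ln(0.0674039)/ln(0.188838) ≈ 1.6180.
Then ‖r_8‖ ≈ ‖r_7‖·(‖r_7‖/‖r_6‖)^p = 4.8032×10⁻⁴·(0.0674039)^1.6180 = 4.8032×10⁻⁴·0.0127295 ≈ 6.114e-06.

6.1e-6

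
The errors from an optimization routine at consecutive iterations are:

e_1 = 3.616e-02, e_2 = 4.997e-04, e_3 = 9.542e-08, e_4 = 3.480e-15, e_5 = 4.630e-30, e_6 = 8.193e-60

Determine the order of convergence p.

Consecutive ratios: e_6/e_5 = 8.193e-60/4.630e-30 = 1.76955e-30, e_5/e_4 = 4.630e-30/3.480e-15 = 1.33046e-15.
p ≈ ln(1.76955e-30)/ln(1.33046e-15) = -68.5068/-34.2533 ≈ 2.00.
So the convergence is quadratic (order 2).

2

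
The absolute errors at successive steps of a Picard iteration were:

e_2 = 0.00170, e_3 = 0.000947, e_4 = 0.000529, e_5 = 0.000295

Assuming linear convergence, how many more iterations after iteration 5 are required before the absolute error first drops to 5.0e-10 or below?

23

Rate ρ ≈ e_5/e_4 = 0.000295/0.000529 = 0.5577.
After j more steps, e_{5+j} ≈ 0.000295·ρ^j; need ρ^j ≤ 5.0e-10/0.000295 = 1.69492e-06.
j ≥ ln(1.69492e-06)/ln(0.5577) = -13.2879/-0.58393 = 22.756.
So 23 more iterations are needed.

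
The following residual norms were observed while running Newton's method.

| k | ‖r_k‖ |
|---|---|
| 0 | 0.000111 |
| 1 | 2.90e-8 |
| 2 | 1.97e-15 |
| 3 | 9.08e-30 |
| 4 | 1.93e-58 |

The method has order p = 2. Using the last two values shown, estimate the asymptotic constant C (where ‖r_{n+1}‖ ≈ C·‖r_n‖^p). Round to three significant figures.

C ≈ ‖r_4‖ / ‖r_3‖^2
  = 1.93e-58 / (9.08e-30)^2
  = 1.93e-58 / 8.24464e-59 ≈ 2.3409

2.34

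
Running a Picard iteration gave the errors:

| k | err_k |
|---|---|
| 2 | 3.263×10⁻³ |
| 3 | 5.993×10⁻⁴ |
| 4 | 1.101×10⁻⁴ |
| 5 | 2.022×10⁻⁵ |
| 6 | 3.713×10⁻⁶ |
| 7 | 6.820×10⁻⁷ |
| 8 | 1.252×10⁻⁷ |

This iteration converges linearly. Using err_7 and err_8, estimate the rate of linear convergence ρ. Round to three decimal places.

ρ ≈ err_8/err_7 = 1.252×10⁻⁷/6.820×10⁻⁷ = 0.18358

0.184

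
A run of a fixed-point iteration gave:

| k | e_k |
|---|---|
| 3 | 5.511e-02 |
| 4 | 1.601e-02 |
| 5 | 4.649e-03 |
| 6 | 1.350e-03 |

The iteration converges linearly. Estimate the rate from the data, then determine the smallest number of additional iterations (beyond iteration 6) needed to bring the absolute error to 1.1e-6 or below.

6

Rate ρ ≈ e_6/e_5 = 1.350e-03/4.649e-03 = 0.2904.
After j more steps, e_{6+j} ≈ 1.350e-03·ρ^j; need ρ^j ≤ 1.1e-6/1.350e-03 = 0.000814815.
j ≥ ln(0.000814815)/ln(0.2904) = -7.1125/-1.23650 = 5.752.
So 6 more iterations are needed.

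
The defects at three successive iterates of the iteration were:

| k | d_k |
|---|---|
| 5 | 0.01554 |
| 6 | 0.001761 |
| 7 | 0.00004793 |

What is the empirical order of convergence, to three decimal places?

p ≈ ln(d_7/d_6) / ln(d_6/d_5)
  = ln(0.00004793/0.001761) / ln(0.001761/0.01554)
  = ln(0.0272175) / ln(0.11332)
  = -3.603895 / -2.177540 ≈ 1.655030

1.655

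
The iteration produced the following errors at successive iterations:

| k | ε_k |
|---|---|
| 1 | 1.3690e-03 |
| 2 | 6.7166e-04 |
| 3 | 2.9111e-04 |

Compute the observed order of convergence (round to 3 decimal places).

p ≈ ln(ε_3/ε_2) / ln(ε_2/ε_1)
  = ln(2.9111e-04/6.7166e-04) / ln(6.7166e-04/1.3690e-03)
  = ln(0.433419) / ln(0.490621)
  = -0.836050 / -0.712083 ≈ 1.174091

1.174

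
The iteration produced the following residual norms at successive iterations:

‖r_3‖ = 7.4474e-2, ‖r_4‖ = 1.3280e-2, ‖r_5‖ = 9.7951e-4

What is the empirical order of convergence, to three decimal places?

1.512

p ≈ ln(‖r_5‖/‖r_4‖) / ln(‖r_4‖/‖r_3‖)
  = ln(9.7951e-4/1.3280e-2) / ln(1.3280e-2/7.4474e-2)
  = ln(0.0737583) / ln(0.178317)
  = -2.606962 / -1.724192 ≈ 1.511991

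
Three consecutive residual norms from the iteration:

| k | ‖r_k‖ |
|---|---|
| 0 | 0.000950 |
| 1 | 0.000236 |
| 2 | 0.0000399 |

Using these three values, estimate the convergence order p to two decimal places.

p ≈ ln(‖r_2‖/‖r_1‖) / ln(‖r_1‖/‖r_0‖)
  = ln(0.0000399/0.000236) / ln(0.000236/0.000950)
  = ln(0.169068) / ln(0.248421)
  = -1.77745 / -1.39263 ≈ 1.27633

1.28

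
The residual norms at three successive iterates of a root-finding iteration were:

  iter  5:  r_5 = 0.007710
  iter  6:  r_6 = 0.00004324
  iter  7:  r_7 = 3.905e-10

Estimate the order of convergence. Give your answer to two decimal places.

p ≈ ln(r_7/r_6) / ln(r_6/r_5)
  = ln(3.905e-10/0.00004324) / ln(0.00004324/0.007710)
  = ln(9.03099e-06) / ln(0.0056083)
  = -11.61485 / -5.18351 ≈ 2.24073

2.24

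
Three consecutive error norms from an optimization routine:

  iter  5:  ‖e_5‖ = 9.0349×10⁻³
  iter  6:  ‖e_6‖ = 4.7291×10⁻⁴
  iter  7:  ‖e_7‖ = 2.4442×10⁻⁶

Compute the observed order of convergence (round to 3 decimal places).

1.785

p ≈ ln(‖e_7‖/‖e_6‖) / ln(‖e_6‖/‖e_5‖)
  = ln(2.4442×10⁻⁶/4.7291×10⁻⁴) / ln(4.7291×10⁻⁴/9.0349×10⁻³)
  = ln(0.00516843) / ln(0.0523426)
  = -5.265186 / -2.949945 ≈ 1.784842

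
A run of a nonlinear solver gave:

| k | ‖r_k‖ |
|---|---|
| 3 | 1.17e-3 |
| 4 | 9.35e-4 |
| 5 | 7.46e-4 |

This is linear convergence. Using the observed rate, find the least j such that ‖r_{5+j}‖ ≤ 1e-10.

71

Rate ρ ≈ ‖r_5‖/‖r_4‖ = 7.46e-4/9.35e-4 = 0.7979.
After j more steps, ‖r_{5+j}‖ ≈ 7.46e-4·ρ^j; need ρ^j ≤ 1e-10/7.46e-4 = 1.34048e-07.
j ≥ ln(1.34048e-07)/ln(0.7979) = -15.8251/-0.22577 = 70.094.
So 71 more iterations are needed.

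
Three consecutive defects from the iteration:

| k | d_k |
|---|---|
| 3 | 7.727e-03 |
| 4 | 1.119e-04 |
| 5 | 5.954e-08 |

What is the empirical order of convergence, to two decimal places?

1.78

p ≈ ln(d_5/d_4) / ln(d_4/d_3)
  = ln(5.954e-08/1.119e-04) / ln(1.119e-04/7.727e-03)
  = ln(0.000532082) / ln(0.0144817)
  = -7.53871 / -4.23487 ≈ 1.78015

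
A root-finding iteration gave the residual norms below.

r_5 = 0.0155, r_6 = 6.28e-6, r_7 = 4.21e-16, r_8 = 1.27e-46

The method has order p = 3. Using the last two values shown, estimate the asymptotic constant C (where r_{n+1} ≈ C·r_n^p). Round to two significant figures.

1.7

C ≈ r_8 / r_7^3
  = 1.27e-46 / (4.21e-16)^3
  = 1.27e-46 / 7.46185e-47 ≈ 1.702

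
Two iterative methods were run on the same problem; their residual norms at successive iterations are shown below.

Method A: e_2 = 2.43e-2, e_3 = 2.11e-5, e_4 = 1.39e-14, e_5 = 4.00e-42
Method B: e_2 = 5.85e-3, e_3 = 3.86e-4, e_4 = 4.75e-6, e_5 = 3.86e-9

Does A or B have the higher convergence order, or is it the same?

A

Method A: p ≈ ln(4.00e-42/1.39e-14)/ln(1.39e-14/2.11e-5) ≈ 3.00.
Method B: p ≈ ln(3.86e-9/4.75e-6)/ln(4.75e-6/3.86e-4) ≈ 1.62.
Method A has the higher order (≈3.0 vs ≈1.6).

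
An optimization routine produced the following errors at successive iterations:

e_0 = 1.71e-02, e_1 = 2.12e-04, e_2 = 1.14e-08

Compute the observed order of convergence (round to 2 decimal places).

p ≈ ln(e_2/e_1) / ln(e_1/e_0)
  = ln(1.14e-08/2.12e-04) / ln(2.12e-04/1.71e-02)
  = ln(5.37736e-05) / ln(0.0123977)
  = -9.83073 / -4.39024 ≈ 2.23922

2.24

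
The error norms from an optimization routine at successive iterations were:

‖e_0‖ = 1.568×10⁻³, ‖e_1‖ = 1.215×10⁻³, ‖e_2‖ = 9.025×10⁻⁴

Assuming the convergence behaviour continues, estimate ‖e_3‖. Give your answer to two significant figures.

6.4e-4

First estimate the order: p ≈ ln(‖e_2‖/‖e_1‖) / ln(‖e_1‖/‖e_0‖) = ln(9.025×10⁻⁴/1.215×10⁻³)/ln(1.215×10⁻³/1.568×10⁻³) = ln(0.742798)/ln(0.774872) ≈ 1.1657.
Then ‖e_3‖ ≈ ‖e_2‖·(‖e_2‖/‖e_1‖)^p = 9.025×10⁻⁴·(0.742798)^1.1657 = 9.025×10⁻⁴·0.707089 ≈ 0.0006381.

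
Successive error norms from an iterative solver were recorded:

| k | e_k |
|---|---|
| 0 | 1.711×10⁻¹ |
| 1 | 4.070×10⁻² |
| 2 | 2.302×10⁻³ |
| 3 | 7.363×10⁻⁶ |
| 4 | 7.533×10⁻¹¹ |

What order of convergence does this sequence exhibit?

2

Consecutive ratios: e_4/e_3 = 7.533×10⁻¹¹/7.363×10⁻⁶ = 1.02309e-05, e_3/e_2 = 7.363×10⁻⁶/2.302×10⁻³ = 0.00319852.
p ≈ ln(1.02309e-05)/ln(0.00319852) = -11.4901/-5.7451 ≈ 2.00.
So the convergence is quadratic (order 2).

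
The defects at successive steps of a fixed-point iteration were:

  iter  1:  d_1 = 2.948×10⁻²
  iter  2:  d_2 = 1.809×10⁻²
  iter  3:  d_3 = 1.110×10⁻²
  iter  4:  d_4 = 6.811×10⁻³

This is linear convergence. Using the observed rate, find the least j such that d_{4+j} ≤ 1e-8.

Rate ρ ≈ d_4/d_3 = 6.811×10⁻³/1.110×10⁻² = 0.6136.
After j more steps, d_{4+j} ≈ 6.811×10⁻³·ρ^j; need ρ^j ≤ 1e-8/6.811×10⁻³ = 1.46821e-06.
j ≥ ln(1.46821e-06)/ln(0.6136) = -13.4315/-0.48841 = 27.500.
So 28 more iterations are needed.

28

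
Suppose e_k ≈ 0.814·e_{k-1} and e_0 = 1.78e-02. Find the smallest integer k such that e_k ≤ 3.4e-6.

After k steps, e_k ≈ 1.78e-02·0.814^k.
Need 0.814^k ≤ 3.4e-6/1.78e-02 = 0.000191011.
k ≥ ln(0.000191011)/ln(0.814) = -8.5632/-0.20579 = 41.611.
Smallest integer k = 42.

42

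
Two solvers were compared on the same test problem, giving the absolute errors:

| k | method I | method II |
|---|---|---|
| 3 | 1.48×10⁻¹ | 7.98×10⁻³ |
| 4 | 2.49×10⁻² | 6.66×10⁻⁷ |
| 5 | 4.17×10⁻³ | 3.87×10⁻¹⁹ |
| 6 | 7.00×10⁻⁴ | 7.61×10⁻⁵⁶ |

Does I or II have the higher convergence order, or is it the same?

Method I: p ≈ ln(7.00×10⁻⁴/4.17×10⁻³)/ln(4.17×10⁻³/2.49×10⁻²) ≈ 1.00.
Method II: p ≈ ln(7.61×10⁻⁵⁶/3.87×10⁻¹⁹)/ln(3.87×10⁻¹⁹/6.66×10⁻⁷) ≈ 3.00.
Method II has the higher order (≈3.0 vs ≈1.0).

II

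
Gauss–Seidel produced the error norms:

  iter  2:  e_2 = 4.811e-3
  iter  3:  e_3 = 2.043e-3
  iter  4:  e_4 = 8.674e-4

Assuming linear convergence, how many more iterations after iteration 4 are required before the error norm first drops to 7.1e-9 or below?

Rate ρ ≈ e_4/e_3 = 8.674e-4/2.043e-3 = 0.4246.
After j more steps, e_{4+j} ≈ 8.674e-4·ρ^j; need ρ^j ≤ 7.1e-9/8.674e-4 = 8.18538e-06.
j ≥ ln(8.18538e-06)/ln(0.4246) = -11.7132/-0.85661 = 13.674.
So 14 more iterations are needed.

14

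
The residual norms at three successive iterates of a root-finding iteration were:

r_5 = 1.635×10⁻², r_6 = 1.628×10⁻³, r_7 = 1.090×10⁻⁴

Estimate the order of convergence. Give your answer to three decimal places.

1.172

p ≈ ln(r_7/r_6) / ln(r_6/r_5)
  = ln(1.090×10⁻⁴/1.628×10⁻³) / ln(1.628×10⁻³/1.635×10⁻²)
  = ln(0.0669533) / ln(0.0995719)
  = -2.703760 / -2.306875 ≈ 1.172044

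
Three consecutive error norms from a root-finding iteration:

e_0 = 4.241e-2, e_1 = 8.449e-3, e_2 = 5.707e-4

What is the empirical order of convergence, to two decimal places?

p ≈ ln(e_2/e_1) / ln(e_1/e_0)
  = ln(5.707e-4/8.449e-3) / ln(8.449e-3/4.241e-2)
  = ln(0.0675465) / ln(0.199222)
  = -2.69494 / -1.61334 ≈ 1.67041

1.67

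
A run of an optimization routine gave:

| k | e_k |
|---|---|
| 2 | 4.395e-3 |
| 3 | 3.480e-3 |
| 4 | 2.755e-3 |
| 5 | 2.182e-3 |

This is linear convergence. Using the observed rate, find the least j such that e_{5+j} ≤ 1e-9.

63

Rate ρ ≈ e_5/e_4 = 2.182e-3/2.755e-3 = 0.7920.
After j more steps, e_{5+j} ≈ 2.182e-3·ρ^j; need ρ^j ≤ 1e-9/2.182e-3 = 4.58295e-07.
j ≥ ln(4.58295e-07)/ln(0.7920) = -14.5958/-0.23319 = 62.592.
So 63 more iterations are needed.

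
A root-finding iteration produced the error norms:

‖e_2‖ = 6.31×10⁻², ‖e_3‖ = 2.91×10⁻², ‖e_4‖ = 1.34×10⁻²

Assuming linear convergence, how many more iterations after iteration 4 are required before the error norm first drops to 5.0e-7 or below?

14

Rate ρ ≈ ‖e_4‖/‖e_3‖ = 1.34×10⁻²/2.91×10⁻² = 0.4605.
After j more steps, ‖e_{4+j}‖ ≈ 1.34×10⁻²·ρ^j; need ρ^j ≤ 5.0e-7/1.34×10⁻² = 3.73134e-05.
j ≥ ln(3.73134e-05)/ln(0.4605) = -10.1962/-0.77544 = 13.149.
So 14 more iterations are needed.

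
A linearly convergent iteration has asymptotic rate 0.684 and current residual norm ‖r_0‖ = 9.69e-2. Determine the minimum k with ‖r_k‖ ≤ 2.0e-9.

47

After k steps, ‖r_k‖ ≈ 9.69e-2·0.684^k.
Need 0.684^k ≤ 2.0e-9/9.69e-2 = 2.06398e-08.
k ≥ ln(2.06398e-08)/ln(0.684) = -17.6960/-0.37980 = 46.593.
Smallest integer k = 47.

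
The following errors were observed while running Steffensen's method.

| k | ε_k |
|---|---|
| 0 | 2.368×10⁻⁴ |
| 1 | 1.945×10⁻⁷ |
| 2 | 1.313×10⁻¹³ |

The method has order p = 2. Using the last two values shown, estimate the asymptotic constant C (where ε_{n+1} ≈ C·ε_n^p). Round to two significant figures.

3.5

C ≈ ε_2 / ε_1^2
  = 1.313×10⁻¹³ / (1.945×10⁻⁷)^2
  = 1.313×10⁻¹³ / 3.78303e-14 ≈ 3.4708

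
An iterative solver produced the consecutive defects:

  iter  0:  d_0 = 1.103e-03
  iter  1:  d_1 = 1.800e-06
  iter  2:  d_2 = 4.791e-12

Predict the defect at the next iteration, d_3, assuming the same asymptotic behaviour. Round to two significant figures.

3.4e-23

First estimate the order: p ≈ ln(d_2/d_1) / ln(d_1/d_0) = ln(4.791e-12/1.800e-06)/ln(1.800e-06/1.103e-03) = ln(2.66167e-06)/ln(0.00163191) ≈ 2.0001.
Then d_3 ≈ d_2·(d_2/d_1)^p = 4.791e-12·(2.66167e-06)^2.0001 = 4.791e-12·7.0754e-12 ≈ 3.39e-23.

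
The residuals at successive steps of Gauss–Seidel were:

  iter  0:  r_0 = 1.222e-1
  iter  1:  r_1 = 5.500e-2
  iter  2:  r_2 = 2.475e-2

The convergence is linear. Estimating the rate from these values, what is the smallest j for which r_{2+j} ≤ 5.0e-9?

20

Rate ρ ≈ r_2/r_1 = 2.475e-2/5.500e-2 = 0.4500.
After j more steps, r_{2+j} ≈ 2.475e-2·ρ^j; need ρ^j ≤ 5.0e-9/2.475e-2 = 2.0202e-07.
j ≥ ln(2.0202e-07)/ln(0.4500) = -15.4149/-0.79851 = 19.305.
So 20 more iterations are needed.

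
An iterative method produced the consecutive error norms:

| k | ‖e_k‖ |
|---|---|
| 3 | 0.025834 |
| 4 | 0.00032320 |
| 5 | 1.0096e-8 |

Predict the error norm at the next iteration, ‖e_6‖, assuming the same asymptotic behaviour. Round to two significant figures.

2.2e-19

First estimate the order: p ≈ ln(‖e_5‖/‖e_4‖) / ln(‖e_4‖/‖e_3‖) = ln(1.0096e-8/0.00032320)/ln(0.00032320/0.025834) = ln(3.12376e-05)/ln(0.0125106) ≈ 2.3678.
Then ‖e_6‖ ≈ ‖e_5‖·(‖e_5‖/‖e_4‖)^p = 1.0096e-8·(3.12376e-05)^2.3678 = 1.0096e-8·2.1493e-11 ≈ 2.17e-19.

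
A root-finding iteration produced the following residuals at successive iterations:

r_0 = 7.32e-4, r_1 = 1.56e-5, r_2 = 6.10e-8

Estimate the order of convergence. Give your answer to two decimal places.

p ≈ ln(r_2/r_1) / ln(r_1/r_0)
  = ln(6.10e-8/1.56e-5) / ln(1.56e-5/7.32e-4)
  = ln(0.00391026) / ln(0.0213115)
  = -5.54415 / -3.84851 ≈ 1.44060

1.44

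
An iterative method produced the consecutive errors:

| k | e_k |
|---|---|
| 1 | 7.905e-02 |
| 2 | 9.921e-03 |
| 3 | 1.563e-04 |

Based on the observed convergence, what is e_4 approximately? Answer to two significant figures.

First estimate the order: p ≈ ln(e_3/e_2) / ln(e_2/e_1) = ln(1.563e-04/9.921e-03)/ln(9.921e-03/7.905e-02) = ln(0.0157545)/ln(0.125503) ≈ 1.9999.
Then e_4 ≈ e_3·(e_3/e_2)^p = 1.563e-04·(0.0157545)^1.9999 = 1.563e-04·0.000248307 ≈ 3.881e-08.

3.9e-8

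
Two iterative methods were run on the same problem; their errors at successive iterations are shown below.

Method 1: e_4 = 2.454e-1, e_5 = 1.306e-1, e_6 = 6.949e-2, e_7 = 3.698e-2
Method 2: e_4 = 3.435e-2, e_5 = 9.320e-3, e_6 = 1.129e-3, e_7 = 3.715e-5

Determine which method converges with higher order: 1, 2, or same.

2

Method 1: p ≈ ln(3.698e-2/6.949e-2)/ln(6.949e-2/1.306e-1) ≈ 1.00.
Method 2: p ≈ ln(3.715e-5/1.129e-3)/ln(1.129e-3/9.320e-3) ≈ 1.62.
Method 2 has the higher order (≈1.6 vs ≈1.0).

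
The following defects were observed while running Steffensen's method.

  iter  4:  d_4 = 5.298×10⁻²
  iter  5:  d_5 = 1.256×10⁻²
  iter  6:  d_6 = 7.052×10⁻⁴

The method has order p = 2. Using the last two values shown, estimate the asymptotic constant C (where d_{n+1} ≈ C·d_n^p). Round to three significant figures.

C ≈ d_6 / d_5^2
  = 7.052×10⁻⁴ / (1.256×10⁻²)^2
  = 7.052×10⁻⁴ / 0.000157754 ≈ 4.4703

4.47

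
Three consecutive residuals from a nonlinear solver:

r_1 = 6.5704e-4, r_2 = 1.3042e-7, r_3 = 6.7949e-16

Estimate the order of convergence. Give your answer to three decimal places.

2.237

p ≈ ln(r_3/r_2) / ln(r_2/r_1)
  = ln(6.7949e-16/1.3042e-7) / ln(1.3042e-7/6.5704e-4)
  = ln(5.21001e-09) / ln(0.000198496)
  = -19.072684 / -8.524742 ≈ 2.237333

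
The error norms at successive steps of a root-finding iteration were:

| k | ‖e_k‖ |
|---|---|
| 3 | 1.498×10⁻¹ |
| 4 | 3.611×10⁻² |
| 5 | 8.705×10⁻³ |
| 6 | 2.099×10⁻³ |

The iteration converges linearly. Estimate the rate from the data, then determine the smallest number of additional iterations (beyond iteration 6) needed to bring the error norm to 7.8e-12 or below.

14

Rate ρ ≈ ‖e_6‖/‖e_5‖ = 2.099×10⁻³/8.705×10⁻³ = 0.2411.
After j more steps, ‖e_{6+j}‖ ≈ 2.099×10⁻³·ρ^j; need ρ^j ≤ 7.8e-12/2.099×10⁻³ = 3.71606e-09.
j ≥ ln(3.71606e-09)/ln(0.2411) = -19.4106/-1.42254 = 13.645.
So 14 more iterations are needed.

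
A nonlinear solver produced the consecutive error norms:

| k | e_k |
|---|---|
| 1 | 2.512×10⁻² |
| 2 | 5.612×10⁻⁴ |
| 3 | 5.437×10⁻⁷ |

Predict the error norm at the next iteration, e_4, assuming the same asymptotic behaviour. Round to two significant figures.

First estimate the order: p ≈ ln(e_3/e_2) / ln(e_2/e_1) = ln(5.437×10⁻⁷/5.612×10⁻⁴)/ln(5.612×10⁻⁴/2.512×10⁻²) = ln(0.000968817)/ln(0.0223408) ≈ 1.8255.
Then e_4 ≈ e_3·(e_3/e_2)^p = 5.437×10⁻⁷·(0.000968817)^1.8255 = 5.437×10⁻⁷·3.15054e-06 ≈ 1.713e-12.

1.7e-12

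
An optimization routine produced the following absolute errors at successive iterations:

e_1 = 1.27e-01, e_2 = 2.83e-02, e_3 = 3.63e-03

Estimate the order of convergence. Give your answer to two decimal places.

p ≈ ln(e_3/e_2) / ln(e_2/e_1)
  = ln(3.63e-03/2.83e-02) / ln(2.83e-02/1.27e-01)
  = ln(0.128269) / ln(0.222835)
  = -2.05363 / -1.50132 ≈ 1.36788

1.37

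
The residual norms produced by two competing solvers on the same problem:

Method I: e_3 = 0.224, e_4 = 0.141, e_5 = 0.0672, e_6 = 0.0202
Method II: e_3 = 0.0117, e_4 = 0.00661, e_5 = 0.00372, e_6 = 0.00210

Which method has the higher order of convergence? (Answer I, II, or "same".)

Method I: p ≈ ln(0.0202/0.0672)/ln(0.0672/0.141) ≈ 1.62.
Method II: p ≈ ln(0.00210/0.00372)/ln(0.00372/0.00661) ≈ 0.99.
Method I has the higher order (≈1.6 vs ≈1.0).

I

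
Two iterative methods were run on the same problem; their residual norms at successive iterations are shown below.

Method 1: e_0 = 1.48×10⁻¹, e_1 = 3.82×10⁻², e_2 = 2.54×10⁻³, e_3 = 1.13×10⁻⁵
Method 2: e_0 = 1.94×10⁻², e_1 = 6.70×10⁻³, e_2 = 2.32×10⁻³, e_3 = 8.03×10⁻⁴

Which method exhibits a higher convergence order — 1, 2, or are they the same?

1

Method 1: p ≈ ln(1.13×10⁻⁵/2.54×10⁻³)/ln(2.54×10⁻³/3.82×10⁻²) ≈ 2.00.
Method 2: p ≈ ln(8.03×10⁻⁴/2.32×10⁻³)/ln(2.32×10⁻³/6.70×10⁻³) ≈ 1.00.
Method 1 has the higher order (≈2.0 vs ≈1.0).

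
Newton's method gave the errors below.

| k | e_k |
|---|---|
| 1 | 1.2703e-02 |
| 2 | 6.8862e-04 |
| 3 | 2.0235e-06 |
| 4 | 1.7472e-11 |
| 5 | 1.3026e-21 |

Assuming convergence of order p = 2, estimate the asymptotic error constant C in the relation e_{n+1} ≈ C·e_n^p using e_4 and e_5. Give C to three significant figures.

C ≈ e_5 / e_4^2
  = 1.3026e-21 / (1.7472e-11)^2
  = 1.3026e-21 / 3.05271e-22 ≈ 4.267

4.27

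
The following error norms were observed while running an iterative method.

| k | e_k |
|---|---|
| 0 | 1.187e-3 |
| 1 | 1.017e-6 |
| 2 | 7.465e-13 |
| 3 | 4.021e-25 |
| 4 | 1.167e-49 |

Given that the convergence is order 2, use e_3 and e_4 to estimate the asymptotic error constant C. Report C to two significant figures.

C ≈ e_4 / e_3^2
  = 1.167e-49 / (4.021e-25)^2
  = 1.167e-49 / 1.61684e-49 ≈ 0.72178

0.72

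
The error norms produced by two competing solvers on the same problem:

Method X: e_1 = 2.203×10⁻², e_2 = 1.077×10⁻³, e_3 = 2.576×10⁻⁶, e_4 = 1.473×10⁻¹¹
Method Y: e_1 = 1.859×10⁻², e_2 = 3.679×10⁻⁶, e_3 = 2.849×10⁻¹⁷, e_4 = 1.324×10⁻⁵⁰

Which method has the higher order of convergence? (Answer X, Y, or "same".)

Y

Method X: p ≈ ln(1.473×10⁻¹¹/2.576×10⁻⁶)/ln(2.576×10⁻⁶/1.077×10⁻³) ≈ 2.00.
Method Y: p ≈ ln(1.324×10⁻⁵⁰/2.849×10⁻¹⁷)/ln(2.849×10⁻¹⁷/3.679×10⁻⁶) ≈ 3.00.
Method Y has the higher order (≈3.0 vs ≈2.0).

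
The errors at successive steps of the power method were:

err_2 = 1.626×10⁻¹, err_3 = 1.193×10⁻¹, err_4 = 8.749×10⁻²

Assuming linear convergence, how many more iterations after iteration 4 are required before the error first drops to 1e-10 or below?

67

Rate ρ ≈ err_4/err_3 = 8.749×10⁻²/1.193×10⁻¹ = 0.7334.
After j more steps, err_{4+j} ≈ 8.749×10⁻²·ρ^j; need ρ^j ≤ 1e-10/8.749×10⁻² = 1.14299e-09.
j ≥ ln(1.14299e-09)/ln(0.7334) = -20.5896/-0.31006 = 66.405.
So 67 more iterations are needed.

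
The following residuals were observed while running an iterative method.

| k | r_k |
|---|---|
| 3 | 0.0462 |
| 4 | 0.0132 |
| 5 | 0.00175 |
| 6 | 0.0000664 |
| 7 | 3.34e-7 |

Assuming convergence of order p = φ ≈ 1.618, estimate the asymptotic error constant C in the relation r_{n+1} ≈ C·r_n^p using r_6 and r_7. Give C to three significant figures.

1.92

C ≈ r_7 / r_6^1.618
  = 3.34e-7 / (0.0000664)^1.618
  = 3.34e-7 / 1.73887e-07 ≈ 1.9208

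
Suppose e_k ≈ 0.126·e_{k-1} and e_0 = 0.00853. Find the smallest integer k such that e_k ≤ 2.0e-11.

After k steps, e_k ≈ 0.00853·0.126^k.
Need 0.126^k ≤ 2.0e-11/0.00853 = 2.34467e-09.
k ≥ ln(2.34467e-09)/ln(0.126) = -19.8711/-2.07147 = 9.593.
Smallest integer k = 10.

10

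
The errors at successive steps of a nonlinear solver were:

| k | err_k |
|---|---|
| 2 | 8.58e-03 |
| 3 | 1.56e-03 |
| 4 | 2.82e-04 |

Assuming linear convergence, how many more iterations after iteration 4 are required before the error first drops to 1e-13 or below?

Rate ρ ≈ err_4/err_3 = 2.82e-04/1.56e-03 = 0.1808.
After j more steps, err_{4+j} ≈ 2.82e-04·ρ^j; need ρ^j ≤ 1e-13/2.82e-04 = 3.5461e-10.
j ≥ ln(3.5461e-10)/ln(0.1808) = -21.7600/-1.71036 = 12.722.
So 13 more iterations are needed.

13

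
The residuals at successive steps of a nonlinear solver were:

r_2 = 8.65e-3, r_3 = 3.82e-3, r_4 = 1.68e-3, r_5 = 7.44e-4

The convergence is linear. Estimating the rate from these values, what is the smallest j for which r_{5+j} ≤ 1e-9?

17

Rate ρ ≈ r_5/r_4 = 7.44e-4/1.68e-3 = 0.4429.
After j more steps, r_{5+j} ≈ 7.44e-4·ρ^j; need ρ^j ≤ 1e-9/7.44e-4 = 1.34409e-06.
j ≥ ln(1.34409e-06)/ln(0.4429) = -13.5198/-0.81441 = 16.601.
So 17 more iterations are needed.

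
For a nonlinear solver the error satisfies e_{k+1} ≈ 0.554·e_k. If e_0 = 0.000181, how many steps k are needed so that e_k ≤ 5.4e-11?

26

After k steps, e_k ≈ 0.000181·0.554^k.
Need 0.554^k ≤ 5.4e-11/0.000181 = 2.98343e-07.
k ≥ ln(2.98343e-07)/ln(0.554) = -15.0250/-0.59059 = 25.441.
Smallest integer k = 26.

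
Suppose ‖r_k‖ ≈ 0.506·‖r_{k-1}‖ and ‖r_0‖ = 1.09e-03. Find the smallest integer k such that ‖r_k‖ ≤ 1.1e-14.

38

After k steps, ‖r_k‖ ≈ 1.09e-03·0.506^k.
Need 0.506^k ≤ 1.1e-14/1.09e-03 = 1.00917e-11.
k ≥ ln(1.00917e-11)/ln(0.506) = -25.3193/-0.68122 = 37.168.
Smallest integer k = 38.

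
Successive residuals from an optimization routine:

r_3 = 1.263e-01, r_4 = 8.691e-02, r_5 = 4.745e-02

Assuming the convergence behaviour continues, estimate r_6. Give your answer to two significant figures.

First estimate the order: p ≈ ln(r_5/r_4) / ln(r_4/r_3) = ln(4.745e-02/8.691e-02)/ln(8.691e-02/1.263e-01) = ln(0.545967)/ln(0.688124) ≈ 1.6191.
Then r_6 ≈ r_5·(r_5/r_4)^p = 4.745e-02·(0.545967)^1.6191 = 4.745e-02·0.375358 ≈ 0.01781.

1.8e-2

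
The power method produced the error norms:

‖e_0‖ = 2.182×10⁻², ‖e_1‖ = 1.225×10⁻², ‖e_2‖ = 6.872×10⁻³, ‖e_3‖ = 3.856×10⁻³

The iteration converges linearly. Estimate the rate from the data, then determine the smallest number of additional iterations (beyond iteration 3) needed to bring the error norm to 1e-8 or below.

23

Rate ρ ≈ ‖e_3‖/‖e_2‖ = 3.856×10⁻³/6.872×10⁻³ = 0.5611.
After j more steps, ‖e_{3+j}‖ ≈ 3.856×10⁻³·ρ^j; need ρ^j ≤ 1e-8/3.856×10⁻³ = 2.59336e-06.
j ≥ ln(2.59336e-06)/ln(0.5611) = -12.8626/-0.57786 = 22.259.
So 23 more iterations are needed.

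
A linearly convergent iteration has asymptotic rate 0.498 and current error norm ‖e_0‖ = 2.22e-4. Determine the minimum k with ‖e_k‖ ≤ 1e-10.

After k steps, ‖e_k‖ ≈ 2.22e-4·0.498^k.
Need 0.498^k ≤ 1e-10/2.22e-4 = 4.5045e-07.
k ≥ ln(4.5045e-07)/ln(0.498) = -14.6130/-0.69716 = 20.961.
Smallest integer k = 21.

21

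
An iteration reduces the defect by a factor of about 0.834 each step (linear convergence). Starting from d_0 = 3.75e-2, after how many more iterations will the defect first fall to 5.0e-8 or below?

75

After k steps, d_k ≈ 3.75e-2·0.834^k.
Need 0.834^k ≤ 5.0e-8/3.75e-2 = 1.33333e-06.
k ≥ ln(1.33333e-06)/ln(0.834) = -13.5278/-0.18152 = 74.525.
Smallest integer k = 75.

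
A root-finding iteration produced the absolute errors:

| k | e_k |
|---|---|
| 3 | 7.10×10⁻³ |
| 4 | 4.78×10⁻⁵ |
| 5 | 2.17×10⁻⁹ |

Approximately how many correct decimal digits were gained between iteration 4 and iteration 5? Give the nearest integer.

Digits gained ≈ log₁₀(e_4/e_5) = log₁₀(4.78×10⁻⁵/2.17×10⁻⁹) = log₁₀(22027.6) ≈ 4.343.

4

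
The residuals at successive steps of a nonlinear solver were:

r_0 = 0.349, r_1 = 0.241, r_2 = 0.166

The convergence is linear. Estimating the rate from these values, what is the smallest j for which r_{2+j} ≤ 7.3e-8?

Rate ρ ≈ r_2/r_1 = 0.166/0.241 = 0.6888.
After j more steps, r_{2+j} ≈ 0.166·ρ^j; need ρ^j ≤ 7.3e-8/0.166 = 4.39759e-07.
j ≥ ln(4.39759e-07)/ln(0.6888) = -14.6370/-0.37280 = 39.262.
So 40 more iterations are needed.

40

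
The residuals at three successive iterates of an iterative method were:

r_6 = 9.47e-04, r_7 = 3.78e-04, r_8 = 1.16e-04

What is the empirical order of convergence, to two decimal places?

p ≈ ln(r_8/r_7) / ln(r_7/r_6)
  = ln(1.16e-04/3.78e-04) / ln(3.78e-04/9.47e-04)
  = ln(0.306878) / ln(0.399155)
  = -1.18131 / -0.91841 ≈ 1.28626

1.29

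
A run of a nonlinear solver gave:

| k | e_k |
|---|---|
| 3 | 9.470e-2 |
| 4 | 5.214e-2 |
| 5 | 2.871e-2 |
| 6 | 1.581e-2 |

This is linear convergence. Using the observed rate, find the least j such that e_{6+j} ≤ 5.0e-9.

26

Rate ρ ≈ e_6/e_5 = 1.581e-2/2.871e-2 = 0.5507.
After j more steps, e_{6+j} ≈ 1.581e-2·ρ^j; need ρ^j ≤ 5.0e-9/1.581e-2 = 3.16256e-07.
j ≥ ln(3.16256e-07)/ln(0.5507) = -14.9667/-0.59657 = 25.088.
So 26 more iterations are needed.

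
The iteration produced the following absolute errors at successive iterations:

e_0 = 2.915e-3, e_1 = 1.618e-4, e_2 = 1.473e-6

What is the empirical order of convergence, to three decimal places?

p ≈ ln(e_2/e_1) / ln(e_1/e_0)
  = ln(1.473e-6/1.618e-4) / ln(1.618e-4/2.915e-3)
  = ln(0.00910383) / ln(0.055506)
  = -4.699060 / -2.891264 ≈ 1.625261

1.625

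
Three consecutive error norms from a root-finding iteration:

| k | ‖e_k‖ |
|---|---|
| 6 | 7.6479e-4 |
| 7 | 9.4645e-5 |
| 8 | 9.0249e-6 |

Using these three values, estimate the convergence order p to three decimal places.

1.125

p ≈ ln(‖e_8‖/‖e_7‖) / ln(‖e_7‖/‖e_6‖)
  = ln(9.0249e-6/9.4645e-5) / ln(9.4645e-5/7.6479e-4)
  = ln(0.0953553) / ln(0.123753)
  = -2.350145 / -2.089468 ≈ 1.124758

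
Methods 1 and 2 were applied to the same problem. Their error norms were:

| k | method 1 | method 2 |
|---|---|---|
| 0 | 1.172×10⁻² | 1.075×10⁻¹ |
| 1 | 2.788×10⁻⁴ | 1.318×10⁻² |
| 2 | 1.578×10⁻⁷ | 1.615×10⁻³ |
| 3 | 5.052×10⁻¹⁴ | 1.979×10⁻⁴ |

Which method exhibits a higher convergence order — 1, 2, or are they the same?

Method 1: p ≈ ln(5.052×10⁻¹⁴/1.578×10⁻⁷)/ln(1.578×10⁻⁷/2.788×10⁻⁴) ≈ 2.00.
Method 2: p ≈ ln(1.979×10⁻⁴/1.615×10⁻³)/ln(1.615×10⁻³/1.318×10⁻²) ≈ 1.00.
Method 1 has the higher order (≈2.0 vs ≈1.0).

1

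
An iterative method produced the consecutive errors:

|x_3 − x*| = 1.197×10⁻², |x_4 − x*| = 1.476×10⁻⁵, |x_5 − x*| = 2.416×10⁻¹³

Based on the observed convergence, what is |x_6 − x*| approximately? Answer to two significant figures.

3.5e-34

First estimate the order: p ≈ ln(|x_5 − x*|/|x_4 − x*|) / ln(|x_4 − x*|/|x_3 − x*|) = ln(2.416×10⁻¹³/1.476×10⁻⁵)/ln(1.476×10⁻⁵/1.197×10⁻²) = ln(1.63686e-08)/ln(0.00123308) ≈ 2.6765.
Then |x_6 − x*| ≈ |x_5 − x*|·(|x_5 − x*|/|x_4 − x*|)^p = 2.416×10⁻¹³·(1.63686e-08)^2.6765 = 2.416×10⁻¹³·1.44811e-21 ≈ 3.499e-34.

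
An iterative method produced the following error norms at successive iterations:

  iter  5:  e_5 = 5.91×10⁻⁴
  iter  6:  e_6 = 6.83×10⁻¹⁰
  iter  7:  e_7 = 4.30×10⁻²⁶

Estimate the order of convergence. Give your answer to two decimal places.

p ≈ ln(e_7/e_6) / ln(e_6/e_5)
  = ln(4.30×10⁻²⁶/6.83×10⁻¹⁰) / ln(6.83×10⁻¹⁰/5.91×10⁻⁴)
  = ln(6.29575e-17) / ln(1.15567e-06)
  = -37.30407 / -13.67083 ≈ 2.72873

2.73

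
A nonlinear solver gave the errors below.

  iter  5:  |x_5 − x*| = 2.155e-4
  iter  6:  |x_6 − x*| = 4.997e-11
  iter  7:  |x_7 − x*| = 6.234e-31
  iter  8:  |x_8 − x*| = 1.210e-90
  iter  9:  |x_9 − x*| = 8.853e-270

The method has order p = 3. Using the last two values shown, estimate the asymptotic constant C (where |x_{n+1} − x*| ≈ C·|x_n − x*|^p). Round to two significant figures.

C ≈ |x_9 − x*| / |x_8 − x*|^3
  = 8.853e-270 / (1.210e-90)^3
  = 8.853e-270 / 1.77156e-270 ≈ 4.9973

5.0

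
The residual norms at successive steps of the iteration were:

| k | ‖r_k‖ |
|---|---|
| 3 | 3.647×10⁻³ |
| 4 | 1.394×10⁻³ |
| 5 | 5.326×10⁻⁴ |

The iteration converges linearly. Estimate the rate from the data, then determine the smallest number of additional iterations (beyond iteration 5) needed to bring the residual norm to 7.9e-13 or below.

Rate ρ ≈ ‖r_5‖/‖r_4‖ = 5.326×10⁻⁴/1.394×10⁻³ = 0.3821.
After j more steps, ‖r_{5+j}‖ ≈ 5.326×10⁻⁴·ρ^j; need ρ^j ≤ 7.9e-13/5.326×10⁻⁴ = 1.48329e-09.
j ≥ ln(1.48329e-09)/ln(0.3821) = -20.3290/-0.96207 = 21.130.
So 22 more iterations are needed.

22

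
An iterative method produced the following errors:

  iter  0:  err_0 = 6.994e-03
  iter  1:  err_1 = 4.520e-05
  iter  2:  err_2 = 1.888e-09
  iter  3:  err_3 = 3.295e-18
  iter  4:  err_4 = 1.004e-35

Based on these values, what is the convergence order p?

2

Consecutive ratios: err_4/err_3 = 1.004e-35/3.295e-18 = 3.04704e-18, err_3/err_2 = 3.295e-18/1.888e-09 = 1.74523e-09.
p ≈ ln(3.04704e-18)/ln(1.74523e-09) = -40.3324/-20.1664 ≈ 2.00.
So the convergence is quadratic (order 2).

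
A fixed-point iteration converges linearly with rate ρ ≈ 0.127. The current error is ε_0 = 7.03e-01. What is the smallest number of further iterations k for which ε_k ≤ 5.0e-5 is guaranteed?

After k steps, ε_k ≈ 7.03e-01·0.127^k.
Need 0.127^k ≤ 5.0e-5/7.03e-01 = 7.11238e-05.
k ≥ ln(7.11238e-05)/ln(0.127) = -9.5511/-2.06357 = 4.628.
Smallest integer k = 5.

5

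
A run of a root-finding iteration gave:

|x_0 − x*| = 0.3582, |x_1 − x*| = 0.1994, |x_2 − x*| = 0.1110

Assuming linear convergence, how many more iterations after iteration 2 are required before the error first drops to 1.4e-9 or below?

Rate ρ ≈ |x_2 − x*|/|x_1 − x*| = 0.1110/0.1994 = 0.5567.
After j more steps, |x_{2+j} − x*| ≈ 0.1110·ρ^j; need ρ^j ≤ 1.4e-9/0.1110 = 1.26126e-08.
j ≥ ln(1.26126e-08)/ln(0.5567) = -18.1886/-0.58573 = 31.053.
So 32 more iterations are needed.

32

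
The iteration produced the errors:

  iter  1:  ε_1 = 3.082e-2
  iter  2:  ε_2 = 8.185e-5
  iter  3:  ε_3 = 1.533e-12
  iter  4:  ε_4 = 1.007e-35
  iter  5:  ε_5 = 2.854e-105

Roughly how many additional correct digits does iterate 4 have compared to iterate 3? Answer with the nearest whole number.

Digits gained ≈ log₁₀(ε_3/ε_4) = log₁₀(1.533e-12/1.007e-35) = log₁₀(1.52234e+23) ≈ 23.183.

23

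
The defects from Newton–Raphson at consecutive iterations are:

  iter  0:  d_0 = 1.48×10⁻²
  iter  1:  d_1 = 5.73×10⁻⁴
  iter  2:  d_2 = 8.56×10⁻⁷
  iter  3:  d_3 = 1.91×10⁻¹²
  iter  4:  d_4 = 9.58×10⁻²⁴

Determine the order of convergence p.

Consecutive ratios: d_4/d_3 = 9.58×10⁻²⁴/1.91×10⁻¹² = 5.01571e-12, d_3/d_2 = 1.91×10⁻¹²/8.56×10⁻⁷ = 2.23131e-06.
p ≈ ln(5.01571e-12)/ln(2.23131e-06) = -26.0184/-13.0129 ≈ 2.00.
So the convergence is quadratic (order 2).

2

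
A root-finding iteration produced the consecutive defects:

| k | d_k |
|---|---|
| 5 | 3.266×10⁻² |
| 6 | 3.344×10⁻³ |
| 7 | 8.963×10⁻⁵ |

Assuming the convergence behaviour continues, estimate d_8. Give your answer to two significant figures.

First estimate the order: p ≈ ln(d_7/d_6) / ln(d_6/d_5) = ln(8.963×10⁻⁵/3.344×10⁻³)/ln(3.344×10⁻³/3.266×10⁻²) = ln(0.0268032)/ln(0.102388) ≈ 1.5881.
Then d_8 ≈ d_7·(d_7/d_6)^p = 8.963×10⁻⁵·(0.0268032)^1.5881 = 8.963×10⁻⁵·0.00319009 ≈ 2.859e-07.

2.9e-7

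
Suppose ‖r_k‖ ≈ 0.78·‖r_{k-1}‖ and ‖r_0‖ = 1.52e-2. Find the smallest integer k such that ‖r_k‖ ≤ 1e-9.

After k steps, ‖r_k‖ ≈ 1.52e-2·0.78^k.
Need 0.78^k ≤ 1e-9/1.52e-2 = 6.57895e-08.
k ≥ ln(6.57895e-08)/ln(0.78) = -16.5368/-0.24846 = 66.557.
Smallest integer k = 67.

67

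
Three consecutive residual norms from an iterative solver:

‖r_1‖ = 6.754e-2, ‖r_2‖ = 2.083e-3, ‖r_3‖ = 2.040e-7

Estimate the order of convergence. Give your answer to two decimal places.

2.65

p ≈ ln(‖r_3‖/‖r_2‖) / ln(‖r_2‖/‖r_1‖)
  = ln(2.040e-7/2.083e-3) / ln(2.083e-3/6.754e-2)
  = ln(9.79357e-05) / ln(0.030841)
  = -9.23120 / -3.47891 ≈ 2.65347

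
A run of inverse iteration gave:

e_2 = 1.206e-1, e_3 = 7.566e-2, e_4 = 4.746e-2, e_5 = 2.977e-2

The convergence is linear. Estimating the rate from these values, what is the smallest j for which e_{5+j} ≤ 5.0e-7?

24

Rate ρ ≈ e_5/e_4 = 2.977e-2/4.746e-2 = 0.6273.
After j more steps, e_{5+j} ≈ 2.977e-2·ρ^j; need ρ^j ≤ 5.0e-7/2.977e-2 = 1.67954e-05.
j ≥ ln(1.67954e-05)/ln(0.6273) = -10.9944/-0.46633 = 23.576.
So 24 more iterations are needed.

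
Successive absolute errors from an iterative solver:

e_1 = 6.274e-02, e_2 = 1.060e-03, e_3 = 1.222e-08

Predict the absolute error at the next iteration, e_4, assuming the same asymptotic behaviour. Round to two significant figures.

First estimate the order: p ≈ ln(e_3/e_2) / ln(e_2/e_1) = ln(1.222e-08/1.060e-03)/ln(1.060e-03/6.274e-02) = ln(1.15283e-05)/ln(0.0168951) ≈ 2.7864.
Then e_4 ≈ e_3·(e_3/e_2)^p = 1.222e-08·(1.15283e-05)^2.7864 = 1.222e-08·1.73821e-14 ≈ 2.124e-22.

2.1e-22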